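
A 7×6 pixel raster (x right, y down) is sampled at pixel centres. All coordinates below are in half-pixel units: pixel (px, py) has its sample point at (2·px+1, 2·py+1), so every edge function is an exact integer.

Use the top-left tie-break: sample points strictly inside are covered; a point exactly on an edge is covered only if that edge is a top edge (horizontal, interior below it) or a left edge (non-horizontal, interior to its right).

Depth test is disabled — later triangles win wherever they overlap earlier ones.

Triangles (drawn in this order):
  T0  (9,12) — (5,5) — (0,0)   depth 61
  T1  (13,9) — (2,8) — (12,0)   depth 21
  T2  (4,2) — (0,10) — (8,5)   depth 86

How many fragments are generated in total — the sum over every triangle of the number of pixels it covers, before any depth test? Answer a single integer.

T0:
  2·area = 15  (B↔C swapped to make it positive)
  edge (9, 12)→(0, 0): d=(-9,-12) top-left  bias=+0
  edge (0, 0)→(5, 5): d=(5,5) right/bottom  bias=-1
  edge (5, 5)→(9, 12): d=(4,7) right/bottom  bias=-1
    (0,0)@(1, 1): e=[3,0,12] → .  [on edge]
    (1,1)@(3, 3): e=[9,0,6] → .  [on edge]
    (2,2)@(5, 5): e=[15,0,0] → .  [on edge]
    (3,3)@(7, 7): e=[21,0,-6] → .  [on edge]
    (3,4)@(7, 9): e=[3,10,2] → X
    (4,4)@(9, 9): e=[27,0,-12] → .  [on edge]
    (3,5)@(7, 11): e=[-15,20,10] → .
    (5,5)@(11, 11): e=[33,0,-18] → .  [on edge]
  covered (1 px):
    . . . . . . .
    . . . . . . .
    . . . . . . .
    . . . . . . .
    . . . X . . .
    . . . . . . .
T1:
  2·area = 98
  edge (13, 9)→(2, 8): d=(-11,-1) top-left  bias=+0
  edge (2, 8)→(12, 0): d=(10,-8) top-left  bias=+0
  edge (12, 0)→(13, 9): d=(1,9) right/bottom  bias=-1
    (5,0)@(11, 1): e=[86,2,10] → X
    (6,0)@(13, 1): e=[88,18,-8] → .
    (4,1)@(9, 3): e=[62,6,30] → X
    (6,1)@(13, 3): e=[66,38,-6] → .
    (3,2)@(7, 5): e=[38,10,50] → X
    (6,2)@(13, 5): e=[44,58,-4] → .
    (2,3)@(5, 7): e=[14,14,70] → X
    (6,3)@(13, 7): e=[22,78,-2] → .
    (2,4)@(5, 9): e=[-8,34,72] → .
    (3,4)@(7, 9): e=[-6,50,54] → .
    (4,4)@(9, 9): e=[-4,66,36] → .
    (5,4)@(11, 9): e=[-2,82,18] → .
    (6,4)@(13, 9): e=[0,98,0] → .  [on edge]
  covered (10 px):
    . . . . . X .
    . . . . X X .
    . . . X X X .
    . . X X X X .
    . . . . . . .
    . . . . . . .
T2:
  2·area = 44  (B↔C swapped to make it positive)
  edge (4, 2)→(8, 5): d=(4,3) right/bottom  bias=-1
  edge (8, 5)→(0, 10): d=(-8,5) right/bottom  bias=-1
  edge (0, 10)→(4, 2): d=(4,-8) top-left  bias=+0
    (2,1)@(5, 3): e=[1,31,12] → X
    (3,1)@(7, 3): e=[-5,21,28] → .
    (1,2)@(3, 5): e=[15,25,4] → X
    (3,2)@(7, 5): e=[3,5,36] → X
    (4,2)@(9, 5): e=[-3,-5,52] → .
    (1,3)@(3, 7): e=[23,9,12] → X
    (2,3)@(5, 7): e=[17,-1,28] → .
    (3,3)@(7, 7): e=[11,-11,44] → .
    (0,4)@(1, 9): e=[37,3,4] → X
    (1,4)@(3, 9): e=[31,-7,20] → .
    (0,5)@(1, 11): e=[45,-13,12] → .
  covered (6 px):
    . . . . . . .
    . . X . . . .
    . X X X . . .
    . X . . . . .
    X . . . . . .
    . . . . . . .

Result: 17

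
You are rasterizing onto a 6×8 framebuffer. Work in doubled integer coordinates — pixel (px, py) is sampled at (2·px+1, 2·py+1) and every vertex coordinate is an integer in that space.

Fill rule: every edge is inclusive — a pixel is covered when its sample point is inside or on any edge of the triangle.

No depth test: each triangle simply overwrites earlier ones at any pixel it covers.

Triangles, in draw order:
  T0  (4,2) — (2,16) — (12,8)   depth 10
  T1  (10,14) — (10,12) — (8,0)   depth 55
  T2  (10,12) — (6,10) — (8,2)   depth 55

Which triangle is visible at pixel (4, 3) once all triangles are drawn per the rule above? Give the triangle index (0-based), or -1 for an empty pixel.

T0:
  2·area = 124  (B↔C swapped to make it positive)
  edge (4, 2)→(12, 8): d=(8,6) inclusive
  edge (12, 8)→(2, 16): d=(-10,8) inclusive
  edge (2, 16)→(4, 2): d=(2,-14) inclusive
    (2,1)@(5, 3): e=[2,106,16] → █
    (3,1)@(7, 3): e=[-10,90,44] → ·
    (2,2)@(5, 5): e=[18,86,20] → █
    (3,2)@(7, 5): e=[6,70,48] → █
    (4,2)@(9, 5): e=[-6,54,76] → ·
    (2,3)@(5, 7): e=[34,66,24] → █
    (4,3)@(9, 7): e=[10,34,80] → █
    (5,3)@(11, 7): e=[-2,18,108] → ·
    (1,4)@(3, 9): e=[62,62,0] → █  [on edge]
    (5,4)@(11, 9): e=[14,-2,112] → ·
    (1,5)@(3, 11): e=[78,42,4] → █
    (4,5)@(9, 11): e=[42,-6,88] → ·
  covered (16 px):
    · · · · · ·
    · · █ · · ·
    · · █ █ · ·
    · · █ █ █ ·
    · █ █ █ █ ·
    · █ █ █ · ·
    · █ █ · · ·
    · █ · · · ·
T1:
  2·area = 4  (B↔C swapped to make it positive)
  edge (10, 14)→(8, 0): d=(-2,-14) inclusive
  edge (8, 0)→(10, 12): d=(2,12) inclusive
  edge (10, 12)→(10, 14): d=(0,2) inclusive
    (4,3)@(9, 7): e=[0,2,2] → █  [on edge]
    (5,3)@(11, 7): e=[28,-22,-2] → ·
    (4,4)@(9, 9): e=[-4,6,2] → ·
  covered (1 px):
    · · · · · ·
    · · · · · ·
    · · · · · ·
    · · · · █ ·
    · · · · · ·
    · · · · · ·
    · · · · · ·
    · · · · · ·
T2:
  2·area = 36
  edge (10, 12)→(6, 10): d=(-4,-2) inclusive
  edge (6, 10)→(8, 2): d=(2,-8) inclusive
  edge (8, 2)→(10, 12): d=(2,10) inclusive
    (3,3)@(7, 7): e=[14,2,20] → █
    (4,3)@(9, 7): e=[18,18,0] → █  [on edge]
    (5,3)@(11, 7): e=[22,34,-20] → ·
    (3,4)@(7, 9): e=[6,6,24] → █
    (5,4)@(11, 9): e=[14,38,-16] → ·
    (3,5)@(7, 11): e=[-2,10,28] → ·
    (4,5)@(9, 11): e=[2,26,8] → █
    (5,5)@(11, 11): e=[6,42,-12] → ·
    (4,6)@(9, 13): e=[-6,30,12] → ·
  covered (5 px):
    · · · · · ·
    · · · · · ·
    · · · · · ·
    · · · █ █ ·
    · · · █ █ ·
    · · · · █ ·
    · · · · · ·
    · · · · · ·

Z-buffer (winner per pixel, '.' = empty):
  . . . . . .
  . . 0 . . .
  . . 0 0 . .
  . . 0 2 2 .
  . 0 0 2 2 .
  . 0 0 0 2 .
  . 0 0 . . .
  . 0 . . . .

Answer: 2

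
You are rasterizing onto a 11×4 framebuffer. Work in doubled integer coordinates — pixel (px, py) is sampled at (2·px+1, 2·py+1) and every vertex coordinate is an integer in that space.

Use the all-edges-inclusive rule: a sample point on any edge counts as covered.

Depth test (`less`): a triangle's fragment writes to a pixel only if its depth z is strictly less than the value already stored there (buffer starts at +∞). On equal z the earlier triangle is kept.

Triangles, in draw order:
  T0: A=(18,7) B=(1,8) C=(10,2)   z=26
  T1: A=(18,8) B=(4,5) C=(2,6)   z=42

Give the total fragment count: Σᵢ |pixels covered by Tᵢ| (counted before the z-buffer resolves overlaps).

T0:
  2·area = 93
  edge (18, 7)→(1, 8): d=(-17,1) inclusive
  edge (1, 8)→(10, 2): d=(9,-6) inclusive
  edge (10, 2)→(18, 7): d=(8,5) inclusive
    (4,1)@(9, 3): e=[77,3,13] → X
    (5,1)@(11, 3): e=[75,15,3] → X
    (6,1)@(13, 3): e=[73,27,-7] → .
    (3,2)@(7, 5): e=[45,9,39] → X
    (6,2)@(13, 5): e=[39,45,9] → X
    (7,2)@(15, 5): e=[37,57,-1] → .
    (1,3)@(3, 7): e=[15,3,75] → X
    (2,3)@(5, 7): e=[13,15,65] → X
    (7,3)@(15, 7): e=[3,75,15] → X
    (8,3)@(17, 7): e=[1,87,5] → X
    (9,3)@(19, 7): e=[-1,99,-5] → .
  covered (14 px):
    . . . . . . . . . . .
    . . . . X X . . . . .
    . . . X X X X . . . .
    . X X X X X X X X . .
T1:
  2·area = 20  (B↔C swapped to make it positive)
  edge (18, 8)→(2, 6): d=(-16,-2) inclusive
  edge (2, 6)→(4, 5): d=(2,-1) inclusive
  edge (4, 5)→(18, 8): d=(14,3) inclusive
    (5,3)@(11, 7): e=[2,11,7] → X
    (6,3)@(13, 7): e=[6,13,1] → X
    (7,3)@(15, 7): e=[10,15,-5] → .
  covered (2 px):
    . . . . . . . . . . .
    . . . . . . . . . . .
    . . . . . . . . . . .
    . . . . . X X . . . .

Result: 16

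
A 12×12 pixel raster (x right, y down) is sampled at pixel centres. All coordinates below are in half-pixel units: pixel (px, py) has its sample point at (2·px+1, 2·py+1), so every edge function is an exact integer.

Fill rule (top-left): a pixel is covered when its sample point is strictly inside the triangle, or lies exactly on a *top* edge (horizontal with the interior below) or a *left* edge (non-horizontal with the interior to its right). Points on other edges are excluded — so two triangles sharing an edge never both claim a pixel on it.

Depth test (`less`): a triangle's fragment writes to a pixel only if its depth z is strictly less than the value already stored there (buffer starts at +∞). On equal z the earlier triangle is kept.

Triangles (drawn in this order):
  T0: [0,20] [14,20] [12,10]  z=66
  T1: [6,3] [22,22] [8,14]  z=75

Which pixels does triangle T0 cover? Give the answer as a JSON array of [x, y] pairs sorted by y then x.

T0:
  2·area = 140  (B↔C swapped to make it positive)
  edge (0, 20)→(12, 10): d=(12,-10) top-left  bias=+0
  edge (12, 10)→(14, 20): d=(2,10) right/bottom  bias=-1
  edge (14, 20)→(0, 20): d=(-14,0) right/bottom  bias=-1
    (5,2)@(11, 5): e=[-70,0,210] → ·  [on edge]
    (5,5)@(11, 11): e=[2,12,126] → #
    (6,5)@(13, 11): e=[22,-8,126] → ·
    (4,6)@(9, 13): e=[6,36,98] → #
    (6,6)@(13, 13): e=[46,-4,98] → ·
    (3,7)@(7, 15): e=[10,60,70] → #
    (6,7)@(13, 15): e=[70,0,70] → ·  [on edge]
    (2,8)@(5, 17): e=[14,84,42] → #
    (6,8)@(13, 17): e=[94,4,42] → #
    (7,8)@(15, 17): e=[114,-16,42] → ·
    (1,9)@(3, 19): e=[18,108,14] → #
    (7,9)@(15, 19): e=[138,-12,14] → ·
  covered (17 px):
    · · · · · · · · · · · ·
    · · · · · · · · · · · ·
    · · · · · · · · · · · ·
    · · · · · · · · · · · ·
    · · · · · · · · · · · ·
    · · · · · # · · · · · ·
    · · · · # # · · · · · ·
    · · · # # # · · · · · ·
    · · # # # # # · · · · ·
    · # # # # # # · · · · ·
    · · · · · · · · · · · ·
    · · · · · · · · · · · ·
T1:
  2·area = 138
  edge (6, 3)→(22, 22): d=(16,19) right/bottom  bias=-1
  edge (22, 22)→(8, 14): d=(-14,-8) top-left  bias=+0
  edge (8, 14)→(6, 3): d=(-2,-11) top-left  bias=+0
    (3,2)@(7, 5): e=[13,118,7] → #
    (4,2)@(9, 5): e=[-25,134,29] → ·
    (3,3)@(7, 7): e=[45,90,3] → #
    (4,3)@(9, 7): e=[7,106,25] → #
    (5,3)@(11, 7): e=[-31,122,47] → ·
    (3,4)@(7, 9): e=[77,62,-1] → ·
    (4,4)@(9, 9): e=[39,78,21] → #
    (5,4)@(11, 9): e=[1,94,43] → #
    (6,4)@(13, 9): e=[-37,110,65] → ·
    (4,5)@(9, 11): e=[71,50,17] → #
    (6,5)@(13, 11): e=[-5,82,61] → ·
    (4,6)@(9, 13): e=[103,22,13] → #
  covered (18 px):
    · · · · · · · · · · · ·
    · · · · · · · · · · · ·
    · · · # · · · · · · · ·
    · · · # # · · · · · · ·
    · · · · # # · · · · · ·
    · · · · # # · · · · · ·
    · · · · # # # · · · · ·
    · · · · · # # # · · · ·
    · · · · · · · # # · · ·
    · · · · · · · · # # · ·
    · · · · · · · · · · # ·
    · · · · · · · · · · · ·

Result: [[5,5],[4,6],[5,6],[3,7],[4,7],[5,7],[2,8],[3,8],[4,8],[5,8],[6,8],[1,9],[2,9],[3,9],[4,9],[5,9],[6,9]]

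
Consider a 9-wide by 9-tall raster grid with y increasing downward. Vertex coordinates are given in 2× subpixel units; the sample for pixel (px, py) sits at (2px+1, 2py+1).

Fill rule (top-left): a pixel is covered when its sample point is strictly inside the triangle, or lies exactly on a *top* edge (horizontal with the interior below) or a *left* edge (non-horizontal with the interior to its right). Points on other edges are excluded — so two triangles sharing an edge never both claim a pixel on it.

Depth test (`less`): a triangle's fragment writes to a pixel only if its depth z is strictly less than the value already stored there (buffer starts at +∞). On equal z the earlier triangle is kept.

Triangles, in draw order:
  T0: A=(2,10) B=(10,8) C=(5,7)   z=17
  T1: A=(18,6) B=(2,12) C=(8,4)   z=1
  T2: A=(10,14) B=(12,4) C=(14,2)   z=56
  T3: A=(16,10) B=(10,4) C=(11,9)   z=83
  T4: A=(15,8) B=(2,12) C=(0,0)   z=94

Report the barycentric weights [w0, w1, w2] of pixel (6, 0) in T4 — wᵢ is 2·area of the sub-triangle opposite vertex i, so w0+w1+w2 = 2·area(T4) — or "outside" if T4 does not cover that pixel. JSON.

T0:
  2·area = 18  (B↔C swapped to make it positive)
  edge (2, 10)→(5, 7): d=(3,-3) top-left  bias=+0
  edge (5, 7)→(10, 8): d=(5,1) right/bottom  bias=-1
  edge (10, 8)→(2, 10): d=(-8,2) right/bottom  bias=-1
    (5,0)@(11, 1): e=[0,-36,54] → ·  [on edge]
    (4,1)@(9, 3): e=[0,-24,42] → ·  [on edge]
    (3,2)@(7, 5): e=[0,-12,30] → ·  [on edge]
    (2,3)@(5, 7): e=[0,0,18] → ·  [on edge]
    (1,4)@(3, 9): e=[0,12,6] → █  [on edge]
    (2,4)@(5, 9): e=[6,10,2] → █
    (3,4)@(7, 9): e=[12,8,-2] → ·
    (7,4)@(15, 9): e=[36,0,-18] → ·  [on edge]
    (0,5)@(1, 11): e=[0,24,-6] → ·  [on edge]
    (1,5)@(3, 11): e=[6,22,-10] → ·
    (2,5)@(5, 11): e=[12,20,-14] → ·
  covered (2 px):
    · · · · · · · · ·
    · · · · · · · · ·
    · · · · · · · · ·
    · · · · · · · · ·
    · █ █ · · · · · ·
    · · · · · · · · ·
    · · · · · · · · ·
    · · · · · · · · ·
    · · · · · · · · ·
T1:
  2·area = 92
  edge (18, 6)→(2, 12): d=(-16,6) right/bottom  bias=-1
  edge (2, 12)→(8, 4): d=(6,-8) top-left  bias=+0
  edge (8, 4)→(18, 6): d=(10,2) right/bottom  bias=-1
    (1,1)@(3, 3): e=[138,-46,0] → ·  [on edge]
    (4,2)@(9, 5): e=[70,14,8] → █
    (5,2)@(11, 5): e=[58,30,4] → █
    (6,2)@(13, 5): e=[46,46,0] → ·  [on edge]
    (3,3)@(7, 7): e=[50,10,32] → █
    (6,3)@(13, 7): e=[14,58,20] → █
    (7,3)@(15, 7): e=[2,74,16] → █
    (8,3)@(17, 7): e=[-10,90,12] → ·
    (2,4)@(5, 9): e=[30,6,56] → █
    (5,4)@(11, 9): e=[-6,54,44] → ·
    (6,4)@(13, 9): e=[-18,70,40] → ·
    (7,4)@(15, 9): e=[-30,86,36] → ·
  covered (11 px):
    · · · · · · · · ·
    · · · · · · · · ·
    · · · · █ █ · · ·
    · · · █ █ █ █ █ ·
    · · █ █ █ · · · ·
    · █ · · · · · · ·
    · · · · · · · · ·
    · · · · · · · · ·
    · · · · · · · · ·
T2:
  2·area = 16
  edge (10, 14)→(12, 4): d=(2,-10) top-left  bias=+0
  edge (12, 4)→(14, 2): d=(2,-2) top-left  bias=+0
  edge (14, 2)→(10, 14): d=(-4,12) right/bottom  bias=-1
    (7,0)@(15, 1): e=[24,0,-8] → ·  [on edge]
    (6,1)@(13, 3): e=[8,0,8] → █  [on edge]
    (7,1)@(15, 3): e=[28,4,-16] → ·
    (5,2)@(11, 5): e=[-8,0,24] → ·  [on edge]
    (6,2)@(13, 5): e=[12,4,0] → ·  [on edge]
    (4,3)@(9, 7): e=[-24,0,40] → ·  [on edge]
    (3,4)@(7, 9): e=[-40,0,56] → ·  [on edge]
    (5,4)@(11, 9): e=[0,8,8] → █  [on edge]
    (6,4)@(13, 9): e=[20,12,-16] → ·
    (2,5)@(5, 11): e=[-56,0,72] → ·  [on edge]
    (5,5)@(11, 11): e=[4,12,0] → ·  [on edge]
    (1,6)@(3, 13): e=[-72,0,88] → ·  [on edge]
    (0,7)@(1, 15): e=[-88,0,104] → ·  [on edge]
    (4,8)@(9, 17): e=[-4,20,0] → ·  [on edge]
  covered (2 px):
    · · · · · · · · ·
    · · · · · · █ · ·
    · · · · · · · · ·
    · · · · · · · · ·
    · · · · · █ · · ·
    · · · · · · · · ·
    · · · · · · · · ·
    · · · · · · · · ·
    · · · · · · · · ·
T3:
  2·area = 24  (B↔C swapped to make it positive)
  edge (16, 10)→(11, 9): d=(-5,-1) top-left  bias=+0
  edge (11, 9)→(10, 4): d=(-1,-5) top-left  bias=+0
  edge (10, 4)→(16, 10): d=(6,6) right/bottom  bias=-1
    (3,0)@(7, 1): e=[36,-12,0] → ·  [on edge]
    (4,1)@(9, 3): e=[28,-4,0] → ·  [on edge]
    (5,2)@(11, 5): e=[20,4,0] → ·  [on edge]
    (0,3)@(1, 7): e=[0,-48,72] → ·  [on edge]
    (5,3)@(11, 7): e=[10,2,12] → █
    (6,3)@(13, 7): e=[12,12,0] → ·  [on edge]
    (5,4)@(11, 9): e=[0,0,24] → █  [on edge]
    (6,4)@(13, 9): e=[2,10,12] → █
    (7,4)@(15, 9): e=[4,20,0] → ·  [on edge]
    (5,5)@(11, 11): e=[-10,-2,36] → ·
    (6,5)@(13, 11): e=[-8,8,24] → ·
    (8,5)@(17, 11): e=[-4,28,0] → ·  [on edge]
  covered (3 px):
    · · · · · · · · ·
    · · · · · · · · ·
    · · · · · · · · ·
    · · · · · █ · · ·
    · · · · · █ █ · ·
    · · · · · · · · ·
    · · · · · · · · ·
    · · · · · · · · ·
    · · · · · · · · ·
T4:
  2·area = 164
  edge (15, 8)→(2, 12): d=(-13,4) right/bottom  bias=-1
  edge (2, 12)→(0, 0): d=(-2,-12) top-left  bias=+0
  edge (0, 0)→(15, 8): d=(15,8) right/bottom  bias=-1
    (0,0)@(1, 1): e=[147,10,7] → █
    (1,0)@(3, 1): e=[139,34,-9] → ·
    (0,1)@(1, 3): e=[121,6,37] → █
    (1,1)@(3, 3): e=[113,30,21] → █
    (2,1)@(5, 3): e=[105,54,5] → █
    (3,1)@(7, 3): e=[97,78,-11] → ·
    (0,2)@(1, 5): e=[95,2,67] → █
    (3,2)@(7, 5): e=[71,74,19] → █
    (4,2)@(9, 5): e=[63,98,3] → █
    (5,2)@(11, 5): e=[55,122,-13] → ·
    (0,3)@(1, 7): e=[69,-2,97] → ·
    (1,3)@(3, 7): e=[61,22,81] → █
  covered (22 px):
    █ · · · · · · · ·
    █ █ █ · · · · · ·
    █ █ █ █ █ · · · ·
    · █ █ █ █ █ █ · ·
    · █ █ █ █ █ · · ·
    · █ █ · · · · · ·
    · · · · · · · · ·
    · · · · · · · · ·
    · · · · · · · · ·

Final: "outside"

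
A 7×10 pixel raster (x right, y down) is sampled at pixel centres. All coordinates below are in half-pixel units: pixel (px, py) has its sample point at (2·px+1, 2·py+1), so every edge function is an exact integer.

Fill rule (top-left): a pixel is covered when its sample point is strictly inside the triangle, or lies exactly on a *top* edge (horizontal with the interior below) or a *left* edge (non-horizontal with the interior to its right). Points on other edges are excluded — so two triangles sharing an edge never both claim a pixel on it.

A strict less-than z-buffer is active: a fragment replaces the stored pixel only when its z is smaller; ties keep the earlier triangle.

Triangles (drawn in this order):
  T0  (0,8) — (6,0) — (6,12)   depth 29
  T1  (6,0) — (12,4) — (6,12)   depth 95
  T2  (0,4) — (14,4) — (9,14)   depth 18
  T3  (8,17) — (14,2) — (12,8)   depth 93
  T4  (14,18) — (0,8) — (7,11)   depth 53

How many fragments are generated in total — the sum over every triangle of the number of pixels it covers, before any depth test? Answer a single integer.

T0:
  2·area = 72
  edge (0, 8)→(6, 0): d=(6,-8) top-left  bias=+0
  edge (6, 0)→(6, 12): d=(0,12) right/bottom  bias=-1
  edge (6, 12)→(0, 8): d=(-6,-4) top-left  bias=+0
    (2,1)@(5, 3): e=[10,12,50] → █
    (3,1)@(7, 3): e=[26,-12,58] → ·
    (1,2)@(3, 5): e=[6,36,30] → █
    (3,2)@(7, 5): e=[38,-12,46] → ·
    (0,3)@(1, 7): e=[2,60,10] → █
    (3,3)@(7, 7): e=[50,-12,34] → ·
    (0,4)@(1, 9): e=[14,60,-2] → ·
    (1,4)@(3, 9): e=[30,36,6] → █
    (3,4)@(7, 9): e=[62,-12,22] → ·
    (1,5)@(3, 11): e=[42,36,-6] → ·
    (2,5)@(5, 11): e=[58,12,2] → █
    (3,5)@(7, 11): e=[74,-12,10] → ·
  covered (9 px):
    · · · · · · ·
    · · █ · · · ·
    · █ █ · · · ·
    █ █ █ · · · ·
    · █ █ · · · ·
    · · █ · · · ·
    · · · · · · ·
    · · · · · · ·
    · · · · · · ·
    · · · · · · ·
T1:
  2·area = 72
  edge (6, 0)→(12, 4): d=(6,4) right/bottom  bias=-1
  edge (12, 4)→(6, 12): d=(-6,8) right/bottom  bias=-1
  edge (6, 12)→(6, 0): d=(0,-12) top-left  bias=+0
    (3,0)@(7, 1): e=[2,58,12] → █
    (4,0)@(9, 1): e=[-6,42,36] → ·
    (3,1)@(7, 3): e=[14,46,12] → █
    (4,1)@(9, 3): e=[6,30,36] → █
    (5,1)@(11, 3): e=[-2,14,60] → ·
    (3,2)@(7, 5): e=[26,34,12] → █
    (5,2)@(11, 5): e=[10,2,60] → █
    (6,2)@(13, 5): e=[2,-14,84] → ·
    (3,3)@(7, 7): e=[38,22,12] → █
    (5,3)@(11, 7): e=[22,-10,60] → ·
    (3,4)@(7, 9): e=[50,10,12] → █
    (4,4)@(9, 9): e=[42,-6,36] → ·
  covered (9 px):
    · · · █ · · ·
    · · · █ █ · ·
    · · · █ █ █ ·
    · · · █ █ · ·
    · · · █ · · ·
    · · · · · · ·
    · · · · · · ·
    · · · · · · ·
    · · · · · · ·
    · · · · · · ·
T2:
  2·area = 140
  edge (0, 4)→(14, 4): d=(14,0) top-left  bias=+0
  edge (14, 4)→(9, 14): d=(-5,10) right/bottom  bias=-1
  edge (9, 14)→(0, 4): d=(-9,-10) top-left  bias=+0
    (0,2)@(1, 5): e=[14,125,1] → █
    (1,2)@(3, 5): e=[14,105,21] → █
    (2,2)@(5, 5): e=[14,85,41] → █
    (3,2)@(7, 5): e=[14,65,61] → █
    (4,2)@(9, 5): e=[14,45,81] → █
    (5,2)@(11, 5): e=[14,25,101] → █
    (6,2)@(13, 5): e=[14,5,121] → █
    (0,3)@(1, 7): e=[42,115,-17] → ·
    (1,3)@(3, 7): e=[42,95,3] → █
    (6,3)@(13, 7): e=[42,-5,103] → ·
    (1,4)@(3, 9): e=[70,85,-15] → ·
    (2,4)@(5, 9): e=[70,65,5] → █
  covered (19 px):
    · · · · · · ·
    · · · · · · ·
    █ █ █ █ █ █ █
    · █ █ █ █ █ ·
    · · █ █ █ █ ·
    · · · █ █ · ·
    · · · · █ · ·
    · · · · · · ·
    · · · · · · ·
    · · · · · · ·
T3:
  2·area = 6
  edge (8, 17)→(14, 2): d=(6,-15) top-left  bias=+0
  edge (14, 2)→(12, 8): d=(-2,6) right/bottom  bias=-1
  edge (12, 8)→(8, 17): d=(-4,9) right/bottom  bias=-1
    (6,2)@(13, 5): e=[3,0,3] → ·  [on edge]
    (5,5)@(11, 11): e=[9,0,-3] → ·  [on edge]
    (4,8)@(9, 17): e=[15,0,-9] → ·  [on edge]
  covered (0 px):
    · · · · · · ·
    · · · · · · ·
    · · · · · · ·
    · · · · · · ·
    · · · · · · ·
    · · · · · · ·
    · · · · · · ·
    · · · · · · ·
    · · · · · · ·
    · · · · · · ·
T4:
  2·area = 28
  edge (14, 18)→(0, 8): d=(-14,-10) top-left  bias=+0
  edge (0, 8)→(7, 11): d=(7,3) right/bottom  bias=-1
  edge (7, 11)→(14, 18): d=(7,7) right/bottom  bias=-1
    (0,2)@(1, 5): e=[52,-24,0] → ·  [on edge]
    (1,3)@(3, 7): e=[44,-16,0] → ·  [on edge]
    (2,4)@(5, 9): e=[36,-8,0] → ·  [on edge]
    (2,5)@(5, 11): e=[8,6,14] → █
    (3,5)@(7, 11): e=[28,0,0] → ·  [on edge]
    (2,6)@(5, 13): e=[-20,20,28] → ·
    (3,6)@(7, 13): e=[0,14,14] → █  [on edge]
    (4,6)@(9, 13): e=[20,8,0] → ·  [on edge]
    (3,7)@(7, 15): e=[-28,28,28] → ·
    (5,7)@(11, 15): e=[12,16,0] → ·  [on edge]
    (6,8)@(13, 17): e=[4,24,0] → ·  [on edge]
  covered (2 px):
    · · · · · · ·
    · · · · · · ·
    · · · · · · ·
    · · · · · · ·
    · · · · · · ·
    · · █ · · · ·
    · · · █ · · ·
    · · · · · · ·
    · · · · · · ·
    · · · · · · ·

Final: 39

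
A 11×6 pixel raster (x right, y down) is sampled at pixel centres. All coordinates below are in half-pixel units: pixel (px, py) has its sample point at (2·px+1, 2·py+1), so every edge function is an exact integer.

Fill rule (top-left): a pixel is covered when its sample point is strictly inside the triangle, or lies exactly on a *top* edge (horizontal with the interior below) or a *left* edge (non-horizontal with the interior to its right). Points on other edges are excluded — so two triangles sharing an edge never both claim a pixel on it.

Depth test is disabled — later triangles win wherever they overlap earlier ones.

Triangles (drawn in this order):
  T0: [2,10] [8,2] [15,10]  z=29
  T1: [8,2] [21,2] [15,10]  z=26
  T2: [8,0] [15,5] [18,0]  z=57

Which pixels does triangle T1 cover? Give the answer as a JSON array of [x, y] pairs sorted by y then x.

T0:
  2·area = 104
  edge (2, 10)→(8, 2): d=(6,-8) top-left  bias=+0
  edge (8, 2)→(15, 10): d=(7,8) right/bottom  bias=-1
  edge (15, 10)→(2, 10): d=(-13,0) right/bottom  bias=-1
    (3,2)@(7, 5): e=[10,29,65] → X
    (4,2)@(9, 5): e=[26,13,65] → X
    (5,2)@(11, 5): e=[42,-3,65] → .
    (2,3)@(5, 7): e=[6,59,39] → X
    (5,3)@(11, 7): e=[54,11,39] → X
    (6,3)@(13, 7): e=[70,-5,39] → .
    (1,4)@(3, 9): e=[2,89,13] → X
    (6,4)@(13, 9): e=[82,9,13] → X
    (7,4)@(15, 9): e=[98,-7,13] → .
    (1,5)@(3, 11): e=[14,103,-13] → .
    (2,5)@(5, 11): e=[30,87,-13] → .
    (3,5)@(7, 11): e=[46,71,-13] → .
  covered (12 px):
    . . . . . . . . . . .
    . . . . . . . . . . .
    . . . X X . . . . . .
    . . X X X X . . . . .
    . X X X X X X . . . .
    . . . . . . . . . . .
T1:
  2·area = 104
  edge (8, 2)→(21, 2): d=(13,0) top-left  bias=+0
  edge (21, 2)→(15, 10): d=(-6,8) right/bottom  bias=-1
  edge (15, 10)→(8, 2): d=(-7,-8) top-left  bias=+0
    (4,1)@(9, 3): e=[13,90,1] → X
    (5,1)@(11, 3): e=[13,74,17] → X
    (6,1)@(13, 3): e=[13,58,33] → X
    (7,1)@(15, 3): e=[13,42,49] → X
    (8,1)@(17, 3): e=[13,26,65] → X
    (9,1)@(19, 3): e=[13,10,81] → X
    (10,1)@(21, 3): e=[13,-6,97] → .
    (4,2)@(9, 5): e=[39,78,-13] → .
    (5,2)@(11, 5): e=[39,62,3] → X
    (9,2)@(19, 5): e=[39,-2,67] → .
    (5,3)@(11, 7): e=[65,50,-11] → .
    (6,3)@(13, 7): e=[65,34,5] → X
  covered (14 px):
    . . . . . . . . . . .
    . . . . X X X X X X .
    . . . . . X X X X . .
    . . . . . . X X X . .
    . . . . . . . X . . .
    . . . . . . . . . . .
T2:
  2·area = 50  (B↔C swapped to make it positive)
  edge (8, 0)→(18, 0): d=(10,0) top-left  bias=+0
  edge (18, 0)→(15, 5): d=(-3,5) right/bottom  bias=-1
  edge (15, 5)→(8, 0): d=(-7,-5) top-left  bias=+0
    (5,0)@(11, 1): e=[10,32,8] → X
    (6,0)@(13, 1): e=[10,22,18] → X
    (7,0)@(15, 1): e=[10,12,28] → X
    (8,0)@(17, 1): e=[10,2,38] → X
    (9,0)@(19, 1): e=[10,-8,48] → .
    (5,1)@(11, 3): e=[30,26,-6] → .
    (6,1)@(13, 3): e=[30,16,4] → X
    (8,1)@(17, 3): e=[30,-4,24] → .
    (6,2)@(13, 5): e=[50,10,-10] → .
    (7,2)@(15, 5): e=[50,0,0] → .  [on edge]
  covered (6 px):
    . . . . . X X X X . .
    . . . . . . X X . . .
    . . . . . . . . . . .
    . . . . . . . . . . .
    . . . . . . . . . . .
    . . . . . . . . . . .

Answer: [[4,1],[5,1],[6,1],[7,1],[8,1],[9,1],[5,2],[6,2],[7,2],[8,2],[6,3],[7,3],[8,3],[7,4]]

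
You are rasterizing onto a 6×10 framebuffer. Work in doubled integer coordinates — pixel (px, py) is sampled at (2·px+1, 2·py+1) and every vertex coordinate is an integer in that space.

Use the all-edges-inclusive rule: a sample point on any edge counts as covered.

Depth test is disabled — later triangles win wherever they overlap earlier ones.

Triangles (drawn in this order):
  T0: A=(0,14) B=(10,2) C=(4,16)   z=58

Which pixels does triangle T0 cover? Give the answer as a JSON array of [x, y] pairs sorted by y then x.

T0:
  2·area = 68
  edge (0, 14)→(10, 2): d=(10,-12) inclusive
  edge (10, 2)→(4, 16): d=(-6,14) inclusive
  edge (4, 16)→(0, 14): d=(-4,-2) inclusive
    (3,3)@(7, 7): e=[14,12,42] → █
    (4,3)@(9, 7): e=[38,-16,46] → ·
    (2,4)@(5, 9): e=[10,28,30] → █
    (3,4)@(7, 9): e=[34,0,34] → █  [on edge]
    (4,4)@(9, 9): e=[58,-28,38] → ·
    (1,5)@(3, 11): e=[6,44,18] → █
    (3,5)@(7, 11): e=[54,-12,26] → ·
    (0,6)@(1, 13): e=[2,60,6] → █
    (3,6)@(7, 13): e=[74,-24,18] → ·
    (0,7)@(1, 15): e=[22,48,-2] → ·
    (1,7)@(3, 15): e=[46,20,2] → █
    (2,7)@(5, 15): e=[70,-8,6] → ·
  covered (9 px):
    · · · · · ·
    · · · · · ·
    · · · · · ·
    · · · █ · ·
    · · █ █ · ·
    · █ █ · · ·
    █ █ █ · · ·
    · █ · · · ·
    · · · · · ·
    · · · · · ·

Final: [[3,3],[2,4],[3,4],[1,5],[2,5],[0,6],[1,6],[2,6],[1,7]]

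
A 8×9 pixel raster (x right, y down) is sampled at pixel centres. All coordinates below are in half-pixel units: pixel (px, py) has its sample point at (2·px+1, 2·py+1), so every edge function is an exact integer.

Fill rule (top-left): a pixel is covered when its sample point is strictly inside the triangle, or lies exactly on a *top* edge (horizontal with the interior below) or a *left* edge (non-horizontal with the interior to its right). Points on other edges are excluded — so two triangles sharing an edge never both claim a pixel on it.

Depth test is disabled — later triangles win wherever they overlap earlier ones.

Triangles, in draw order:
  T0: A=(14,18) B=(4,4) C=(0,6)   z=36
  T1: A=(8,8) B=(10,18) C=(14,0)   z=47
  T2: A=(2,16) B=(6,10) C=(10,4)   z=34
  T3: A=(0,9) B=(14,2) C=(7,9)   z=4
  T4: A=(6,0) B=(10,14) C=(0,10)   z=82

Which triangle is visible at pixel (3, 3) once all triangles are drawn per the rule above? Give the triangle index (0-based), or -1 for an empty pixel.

T0:
  2·area = 76  (B↔C swapped to make it positive)
  edge (14, 18)→(0, 6): d=(-14,-12) top-left  bias=+0
  edge (0, 6)→(4, 4): d=(4,-2) top-left  bias=+0
  edge (4, 4)→(14, 18): d=(10,14) right/bottom  bias=-1
    (1,2)@(3, 5): e=[50,2,24] → #
    (2,2)@(5, 5): e=[74,6,-4] → ·
    (1,3)@(3, 7): e=[22,10,44] → #
    (2,3)@(5, 7): e=[46,14,16] → #
    (3,3)@(7, 7): e=[70,18,-12] → ·
    (1,4)@(3, 9): e=[-6,18,64] → ·
    (2,4)@(5, 9): e=[18,22,36] → #
    (3,4)@(7, 9): e=[42,26,8] → #
    (4,4)@(9, 9): e=[66,30,-20] → ·
    (2,5)@(5, 11): e=[-10,30,56] → ·
    (3,5)@(7, 11): e=[14,34,28] → #
    (4,5)@(9, 11): e=[38,38,0] → ·  [on edge]
  covered (9 px):
    · · · · · · · ·
    · · · · · · · ·
    · # · · · · · ·
    · # # · · · · ·
    · · # # · · · ·
    · · · # · · · ·
    · · · · # · · ·
    · · · · · # · ·
    · · · · · · # ·
T1:
  2·area = 76  (B↔C swapped to make it positive)
  edge (8, 8)→(14, 0): d=(6,-8) top-left  bias=+0
  edge (14, 0)→(10, 18): d=(-4,18) right/bottom  bias=-1
  edge (10, 18)→(8, 8): d=(-2,-10) top-left  bias=+0
    (3,1)@(7, 3): e=[-38,114,0] → ·  [on edge]
    (6,1)@(13, 3): e=[10,6,60] → #
    (7,1)@(15, 3): e=[26,-30,80] → ·
    (5,2)@(11, 5): e=[6,34,36] → #
    (6,2)@(13, 5): e=[22,-2,56] → ·
    (4,3)@(9, 7): e=[2,62,12] → #
    (6,3)@(13, 7): e=[34,-10,52] → ·
    (4,4)@(9, 9): e=[14,54,8] → #
    (6,4)@(13, 9): e=[46,-18,48] → ·
    (4,5)@(9, 11): e=[26,46,4] → #
    (6,5)@(13, 11): e=[58,-26,44] → ·
    (4,6)@(9, 13): e=[38,38,0] → #  [on edge]
  covered (10 px):
    · · · · · · · ·
    · · · · · · # ·
    · · · · · # · ·
    · · · · # # · ·
    · · · · # # · ·
    · · · · # # · ·
    · · · · # # · ·
    · · · · · · · ·
    · · · · · · · ·
T2:
  degenerate (2·area = 0) — covers nothing
T3:
  2·area = 49
  edge (0, 9)→(14, 2): d=(14,-7) top-left  bias=+0
  edge (14, 2)→(7, 9): d=(-7,7) right/bottom  bias=-1
  edge (7, 9)→(0, 9): d=(-7,0) right/bottom  bias=-1
    (7,0)@(15, 1): e=[-7,0,56] → ·  [on edge]
    (6,1)@(13, 3): e=[7,0,42] → ·  [on edge]
    (4,2)@(9, 5): e=[7,14,28] → #
    (5,2)@(11, 5): e=[21,0,28] → ·  [on edge]
    (2,3)@(5, 7): e=[7,28,14] → #
    (3,3)@(7, 7): e=[21,14,14] → #
    (4,3)@(9, 7): e=[35,0,14] → ·  [on edge]
    (0,4)@(1, 9): e=[7,42,0] → ·  [on edge]
    (1,4)@(3, 9): e=[21,28,0] → ·  [on edge]
    (2,4)@(5, 9): e=[35,14,0] → ·  [on edge]
    (3,4)@(7, 9): e=[49,0,0] → ·  [on edge]
    (4,4)@(9, 9): e=[63,-14,0] → ·  [on edge]
    (5,4)@(11, 9): e=[77,-28,0] → ·  [on edge]
    (6,4)@(13, 9): e=[91,-42,0] → ·  [on edge]
    (7,4)@(15, 9): e=[105,-56,0] → ·  [on edge]
    (2,5)@(5, 11): e=[63,0,-14] → ·  [on edge]
    (1,6)@(3, 13): e=[77,0,-28] → ·  [on edge]
    (0,7)@(1, 15): e=[91,0,-42] → ·  [on edge]
  covered (3 px):
    · · · · · · · ·
    · · · · · · · ·
    · · · · # · · ·
    · · # # · · · ·
    · · · · · · · ·
    · · · · · · · ·
    · · · · · · · ·
    · · · · · · · ·
    · · · · · · · ·
T4:
  2·area = 124
  edge (6, 0)→(10, 14): d=(4,14) right/bottom  bias=-1
  edge (10, 14)→(0, 10): d=(-10,-4) top-left  bias=+0
  edge (0, 10)→(6, 0): d=(6,-10) top-left  bias=+0
    (2,1)@(5, 3): e=[26,90,8] → #
    (3,1)@(7, 3): e=[-2,98,28] → ·
    (1,2)@(3, 5): e=[62,62,0] → #  [on edge]
    (3,2)@(7, 5): e=[6,78,40] → #
    (4,2)@(9, 5): e=[-22,86,60] → ·
    (1,3)@(3, 7): e=[70,42,12] → #
    (4,3)@(9, 7): e=[-14,66,72] → ·
    (0,4)@(1, 9): e=[106,14,4] → #
    (4,4)@(9, 9): e=[-6,46,84] → ·
    (0,5)@(1, 11): e=[114,-6,16] → ·
    (1,5)@(3, 11): e=[86,2,36] → #
    (4,5)@(9, 11): e=[2,26,96] → #
  covered (16 px):
    · · · · · · · ·
    · · # · · · · ·
    · # # # · · · ·
    · # # # · · · ·
    # # # # · · · ·
    · # # # # · · ·
    · · · · # · · ·
    · · · · · · · ·
    · · · · · · · ·

Z-buffer (winner per pixel, '.' = empty):
  . . . . . . . .
  . . 4 . . . 1 .
  . 4 4 4 3 1 . .
  . 4 4 4 1 1 . .
  4 4 4 4 1 1 . .
  . 4 4 4 4 1 . .
  . . . . 4 1 . .
  . . . . . 0 . .
  . . . . . . 0 .

Final: 4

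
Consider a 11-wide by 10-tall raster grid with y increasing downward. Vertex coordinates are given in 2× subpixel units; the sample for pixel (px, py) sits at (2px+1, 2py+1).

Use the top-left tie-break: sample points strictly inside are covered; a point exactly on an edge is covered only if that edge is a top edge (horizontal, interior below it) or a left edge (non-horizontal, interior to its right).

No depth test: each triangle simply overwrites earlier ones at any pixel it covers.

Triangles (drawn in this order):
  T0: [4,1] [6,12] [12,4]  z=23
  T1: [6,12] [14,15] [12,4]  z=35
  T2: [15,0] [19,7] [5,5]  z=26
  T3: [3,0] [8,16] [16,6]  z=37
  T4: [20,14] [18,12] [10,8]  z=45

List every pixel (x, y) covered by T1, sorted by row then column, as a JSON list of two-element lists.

T0:
  2·area = 82  (B↔C swapped to make it positive)
  edge (4, 1)→(12, 4): d=(8,3) right/bottom  bias=-1
  edge (12, 4)→(6, 12): d=(-6,8) right/bottom  bias=-1
  edge (6, 12)→(4, 1): d=(-2,-11) top-left  bias=+0
    (2,1)@(5, 3): e=[13,62,7] → X
    (3,1)@(7, 3): e=[7,46,29] → X
    (4,1)@(9, 3): e=[1,30,51] → X
    (5,1)@(11, 3): e=[-5,14,73] → .
    (2,2)@(5, 5): e=[29,50,3] → X
    (5,2)@(11, 5): e=[11,2,69] → X
    (6,2)@(13, 5): e=[5,-14,91] → .
    (2,3)@(5, 7): e=[45,38,-1] → .
    (3,3)@(7, 7): e=[39,22,21] → X
    (5,3)@(11, 7): e=[27,-10,65] → .
    (3,4)@(7, 9): e=[55,10,17] → X
    (4,4)@(9, 9): e=[49,-6,39] → .
  covered (10 px):
    . . . . . . . . . . .
    . . X X X . . . . . .
    . . X X X X . . . . .
    . . . X X . . . . . .
    . . . X . . . . . . .
    . . . . . . . . . . .
    . . . . . . . . . . .
    . . . . . . . . . . .
    . . . . . . . . . . .
    . . . . . . . . . . .
T1:
  2·area = 82  (B↔C swapped to make it positive)
  edge (6, 12)→(12, 4): d=(6,-8) top-left  bias=+0
  edge (12, 4)→(14, 15): d=(2,11) right/bottom  bias=-1
  edge (14, 15)→(6, 12): d=(-8,-3) top-left  bias=+0
    (5,3)@(11, 7): e=[10,17,55] → X
    (6,3)@(13, 7): e=[26,-5,61] → .
    (4,4)@(9, 9): e=[6,43,33] → X
    (6,4)@(13, 9): e=[38,-1,45] → .
    (3,5)@(7, 11): e=[2,69,11] → X
    (6,5)@(13, 11): e=[50,3,29] → X
    (7,5)@(15, 11): e=[66,-19,35] → .
    (3,6)@(7, 13): e=[14,73,-5] → .
    (4,6)@(9, 13): e=[30,51,1] → X
    (7,6)@(15, 13): e=[78,-15,19] → .
    (4,7)@(9, 15): e=[42,55,-15] → .
    (5,7)@(11, 15): e=[58,33,-9] → .
  covered (10 px):
    . . . . . . . . . . .
    . . . . . . . . . . .
    . . . . . . . . . . .
    . . . . . X . . . . .
    . . . . X X . . . . .
    . . . X X X X . . . .
    . . . . X X X . . . .
    . . . . . . . . . . .
    . . . . . . . . . . .
    . . . . . . . . . . .
T2:
  2·area = 90
  edge (15, 0)→(19, 7): d=(4,7) right/bottom  bias=-1
  edge (19, 7)→(5, 5): d=(-14,-2) top-left  bias=+0
  edge (5, 5)→(15, 0): d=(10,-5) top-left  bias=+0
    (6,0)@(13, 1): e=[18,72,0] → X  [on edge]
    (7,0)@(15, 1): e=[4,76,10] → X
    (8,0)@(17, 1): e=[-10,80,20] → .
    (4,1)@(9, 3): e=[54,36,0] → X  [on edge]
    (5,1)@(11, 3): e=[40,40,10] → X
    (8,1)@(17, 3): e=[-2,52,40] → .
    (2,2)@(5, 5): e=[90,0,0] → X  [on edge]
    (3,2)@(7, 5): e=[76,4,10] → X
    (8,2)@(17, 5): e=[6,24,60] → X
    (9,2)@(19, 5): e=[-8,28,70] → .
    (0,3)@(1, 7): e=[126,-36,0] → .  [on edge]
    (2,3)@(5, 7): e=[98,-28,20] → .
    (9,3)@(19, 7): e=[0,0,90] → .  [on edge]
  covered (13 px):
    . . . . . . X X . . .
    . . . . X X X X . . .
    . . X X X X X X X . .
    . . . . . . . . . . .
    . . . . . . . . . . .
    . . . . . . . . . . .
    . . . . . . . . . . .
    . . . . . . . . . . .
    . . . . . . . . . . .
    . . . . . . . . . . .
T3:
  2·area = 178  (B↔C swapped to make it positive)
  edge (3, 0)→(16, 6): d=(13,6) right/bottom  bias=-1
  edge (16, 6)→(8, 16): d=(-8,10) right/bottom  bias=-1
  edge (8, 16)→(3, 0): d=(-5,-16) top-left  bias=+0
    (2,0)@(5, 1): e=[1,150,27] → X
    (3,0)@(7, 1): e=[-11,130,59] → .
    (2,1)@(5, 3): e=[27,134,17] → X
    (3,1)@(7, 3): e=[15,114,49] → X
    (4,1)@(9, 3): e=[3,94,81] → X
    (5,1)@(11, 3): e=[-9,74,113] → .
    (2,2)@(5, 5): e=[53,118,7] → X
    (5,2)@(11, 5): e=[17,58,103] → X
    (6,2)@(13, 5): e=[5,38,135] → X
    (7,2)@(15, 5): e=[-7,18,167] → .
    (2,3)@(5, 7): e=[79,102,-3] → .
    (3,3)@(7, 7): e=[67,82,29] → X
  covered (22 px):
    . . X . . . . . . . .
    . . X X X . . . . . .
    . . X X X X X . . . .
    . . . X X X X X . . .
    . . . X X X X . . . .
    . . . X X X . . . . .
    . . . . X . . . . . .
    . . . . . . . . . . .
    . . . . . . . . . . .
    . . . . . . . . . . .
T4:
  2·area = 8  (B↔C swapped to make it positive)
  edge (20, 14)→(10, 8): d=(-10,-6) top-left  bias=+0
  edge (10, 8)→(18, 12): d=(8,4) right/bottom  bias=-1
  edge (18, 12)→(20, 14): d=(2,2) right/bottom  bias=-1
    (3,0)@(7, 1): e=[52,-44,0] → .  [on edge]
    (4,1)@(9, 3): e=[44,-36,0] → .  [on edge]
    (2,2)@(5, 5): e=[0,-4,12] → .  [on edge]
    (5,2)@(11, 5): e=[36,-28,0] → .  [on edge]
    (6,3)@(13, 7): e=[28,-20,0] → .  [on edge]
    (7,4)@(15, 9): e=[20,-12,0] → .  [on edge]
    (7,5)@(15, 11): e=[0,4,4] → X  [on edge]
    (8,5)@(17, 11): e=[12,-4,0] → .  [on edge]
    (7,6)@(15, 13): e=[-20,20,8] → .
    (9,6)@(19, 13): e=[4,4,0] → .  [on edge]
    (10,7)@(21, 15): e=[-4,12,0] → .  [on edge]
  covered (1 px):
    . . . . . . . . . . .
    . . . . . . . . . . .
    . . . . . . . . . . .
    . . . . . . . . . . .
    . . . . . . . . . . .
    . . . . . . . X . . .
    . . . . . . . . . . .
    . . . . . . . . . . .
    . . . . . . . . . . .
    . . . . . . . . . . .

Final: [[5,3],[4,4],[5,4],[3,5],[4,5],[5,5],[6,5],[4,6],[5,6],[6,6]]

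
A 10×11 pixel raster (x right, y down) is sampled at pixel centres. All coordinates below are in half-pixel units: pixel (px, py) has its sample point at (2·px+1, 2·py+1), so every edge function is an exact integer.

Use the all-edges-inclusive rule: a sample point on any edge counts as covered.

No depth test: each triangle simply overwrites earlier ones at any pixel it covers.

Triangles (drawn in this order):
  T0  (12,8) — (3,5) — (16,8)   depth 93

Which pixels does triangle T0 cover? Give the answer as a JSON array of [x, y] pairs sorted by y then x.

T0:
  2·area = 12
  edge (12, 8)→(3, 5): d=(-9,-3) inclusive
  edge (3, 5)→(16, 8): d=(13,3) inclusive
  edge (16, 8)→(12, 8): d=(-4,0) inclusive
    (1,2)@(3, 5): e=[0,0,12] → █  [on edge]
    (2,2)@(5, 5): e=[6,-6,12] → ·
    (1,3)@(3, 7): e=[-18,26,4] → ·
    (4,3)@(9, 7): e=[0,8,4] → █  [on edge]
    (5,3)@(11, 7): e=[6,2,4] → █
    (6,3)@(13, 7): e=[12,-4,4] → ·
    (4,4)@(9, 9): e=[-18,34,-4] → ·
    (5,4)@(11, 9): e=[-12,28,-4] → ·
    (7,4)@(15, 9): e=[0,16,-4] → ·  [on edge]
  covered (3 px):
    · · · · · · · · · ·
    · · · · · · · · · ·
    · █ · · · · · · · ·
    · · · · █ █ · · · ·
    · · · · · · · · · ·
    · · · · · · · · · ·
    · · · · · · · · · ·
    · · · · · · · · · ·
    · · · · · · · · · ·
    · · · · · · · · · ·
    · · · · · · · · · ·

Result: [[1,2],[4,3],[5,3]]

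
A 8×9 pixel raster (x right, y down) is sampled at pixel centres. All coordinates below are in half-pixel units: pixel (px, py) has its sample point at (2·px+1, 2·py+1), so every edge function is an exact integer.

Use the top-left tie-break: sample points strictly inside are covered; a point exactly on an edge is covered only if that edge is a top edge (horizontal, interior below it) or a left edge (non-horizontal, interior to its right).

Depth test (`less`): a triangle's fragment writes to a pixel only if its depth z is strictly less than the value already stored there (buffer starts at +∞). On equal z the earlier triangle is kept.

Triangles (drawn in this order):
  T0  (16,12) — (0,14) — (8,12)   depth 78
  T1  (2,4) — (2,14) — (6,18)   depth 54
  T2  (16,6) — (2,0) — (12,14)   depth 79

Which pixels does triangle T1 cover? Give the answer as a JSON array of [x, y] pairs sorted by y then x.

T0:
  2·area = 16
  edge (16, 12)→(0, 14): d=(-16,2) right/bottom  bias=-1
  edge (0, 14)→(8, 12): d=(8,-2) top-left  bias=+0
  edge (8, 12)→(16, 12): d=(8,0) top-left  bias=+0
    (2,6)@(5, 13): e=[6,2,8] → █
    (3,6)@(7, 13): e=[2,6,8] → █
    (4,6)@(9, 13): e=[-2,10,8] → ·
    (2,7)@(5, 15): e=[-26,18,24] → ·
    (3,7)@(7, 15): e=[-30,22,24] → ·
  covered (2 px):
    · · · · · · · ·
    · · · · · · · ·
    · · · · · · · ·
    · · · · · · · ·
    · · · · · · · ·
    · · · · · · · ·
    · · █ █ · · · ·
    · · · · · · · ·
    · · · · · · · ·
T1:
  2·area = 40  (B↔C swapped to make it positive)
  edge (2, 4)→(6, 18): d=(4,14) right/bottom  bias=-1
  edge (6, 18)→(2, 14): d=(-4,-4) top-left  bias=+0
  edge (2, 14)→(2, 4): d=(0,-10) top-left  bias=+0
    (1,4)@(3, 9): e=[6,24,10] → █
    (2,4)@(5, 9): e=[-22,32,30] → ·
    (1,5)@(3, 11): e=[14,16,10] → █
    (2,5)@(5, 11): e=[-14,24,30] → ·
    (0,6)@(1, 13): e=[50,0,-10] → ·  [on edge]
    (1,6)@(3, 13): e=[22,8,10] → █
    (2,6)@(5, 13): e=[-6,16,30] → ·
    (1,7)@(3, 15): e=[30,0,10] → █  [on edge]
    (2,7)@(5, 15): e=[2,8,30] → █
    (3,7)@(7, 15): e=[-26,16,50] → ·
    (1,8)@(3, 17): e=[38,-8,10] → ·
    (2,8)@(5, 17): e=[10,0,30] → █  [on edge]
  covered (6 px):
    · · · · · · · ·
    · · · · · · · ·
    · · · · · · · ·
    · · · · · · · ·
    · █ · · · · · ·
    · █ · · · · · ·
    · █ · · · · · ·
    · █ █ · · · · ·
    · · █ · · · · ·
T2:
  2·area = 136  (B↔C swapped to make it positive)
  edge (16, 6)→(12, 14): d=(-4,8) right/bottom  bias=-1
  edge (12, 14)→(2, 0): d=(-10,-14) top-left  bias=+0
  edge (2, 0)→(16, 6): d=(14,6) right/bottom  bias=-1
    (1,0)@(3, 1): e=[124,4,8] → █
    (2,0)@(5, 1): e=[108,32,-4] → ·
    (1,1)@(3, 3): e=[116,-16,36] → ·
    (2,1)@(5, 3): e=[100,12,24] → █
    (3,1)@(7, 3): e=[84,40,12] → █
    (4,1)@(9, 3): e=[68,68,0] → ·  [on edge]
    (2,2)@(5, 5): e=[92,-8,52] → ·
    (3,2)@(7, 5): e=[76,20,40] → █
    (4,2)@(9, 5): e=[60,48,28] → █
    (5,2)@(11, 5): e=[44,76,16] → █
    (6,2)@(13, 5): e=[28,104,4] → █
    (7,2)@(15, 5): e=[12,132,-8] → ·
    (3,3)@(7, 7): e=[68,0,68] → █  [on edge]
  covered (17 px):
    · █ · · · · · ·
    · · █ █ · · · ·
    · · · █ █ █ █ ·
    · · · █ █ █ █ █
    · · · · █ █ █ ·
    · · · · · █ █ ·
    · · · · · · · ·
    · · · · · · · ·
    · · · · · · · ·

Result: [[1,4],[1,5],[1,6],[1,7],[2,7],[2,8]]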